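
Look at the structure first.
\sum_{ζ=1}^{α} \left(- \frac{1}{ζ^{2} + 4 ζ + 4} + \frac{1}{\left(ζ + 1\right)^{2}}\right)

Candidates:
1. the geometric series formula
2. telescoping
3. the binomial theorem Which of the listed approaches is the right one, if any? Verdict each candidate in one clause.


Verdict: telescoping — this sum is a zipper: each term contributes \frac{1}{\left(ζ + 1\right)^{2}} and removes the next index's value, which the following term puts back, closing term by term.
- the geometric series formula — the term-to-term ratio changes with the index, so the geometric formula cannot close it.
- telescoping — a fit — the right tool for this form.
- the binomial theorem: no binomial coefficients pair with matched powers.


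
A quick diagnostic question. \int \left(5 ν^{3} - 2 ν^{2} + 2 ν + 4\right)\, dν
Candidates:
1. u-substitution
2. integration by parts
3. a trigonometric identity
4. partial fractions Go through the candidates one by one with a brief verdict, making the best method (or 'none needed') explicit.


Diagnosis: no special technique — a term-by-term power-rule job in ν; no substitution or rearrangement earns its keep here.
- u-substitution: no substitution does more than relabel what direct integration already handles.
- integration by parts: splitting off a factor buys nothing — the integrand integrates directly without parts.
- a trigonometric identity: there is no trigonometric structure at all — the integrand carries no sine or cosine to rewrite.
- partial fractions — the expression is not a ratio of polynomials that decomposes further.


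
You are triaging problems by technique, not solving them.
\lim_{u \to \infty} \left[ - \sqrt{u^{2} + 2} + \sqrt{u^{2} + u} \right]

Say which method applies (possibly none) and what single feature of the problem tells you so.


Verdict: conjugate multiplication — the difference \sqrt{u^{2} + u} - \sqrt{u^{2} + 2} is an ∞ − ∞ stalemate; its conjugate partner breaks the tie.


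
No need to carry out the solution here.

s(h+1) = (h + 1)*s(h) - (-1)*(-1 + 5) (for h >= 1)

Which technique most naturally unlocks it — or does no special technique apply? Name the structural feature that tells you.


Verdict: a summation factor — an index-dependent multiplier h + 1 rules out characteristic roots; a summation factor converts it to a pure difference.


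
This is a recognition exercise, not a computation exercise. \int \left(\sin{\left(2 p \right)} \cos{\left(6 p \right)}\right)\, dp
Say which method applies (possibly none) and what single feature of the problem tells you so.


Method: a trigonometric identity — cross-frequency products like \sin{\left(2 p \right)} \cos{\left(6 p \right)} are the textbook product-to-sum case — the identity converts them to directly integrable sinusoids.


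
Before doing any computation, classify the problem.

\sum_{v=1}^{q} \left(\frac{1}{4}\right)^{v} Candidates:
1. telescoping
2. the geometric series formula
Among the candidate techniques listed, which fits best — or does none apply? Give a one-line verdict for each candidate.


Technique: the geometric series formula — check a ratio of consecutive terms: it is \frac{1}{4}, independent of the index, so the geometric formula closes the sum.
- telescoping — in the displayed form, no term reappears at a neighboring index to cancel against.
- the geometric series formula — yes, a natural case for it.


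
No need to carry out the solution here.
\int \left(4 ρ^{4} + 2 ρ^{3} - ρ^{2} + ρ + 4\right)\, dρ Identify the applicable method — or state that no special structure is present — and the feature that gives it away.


Technique: no special technique — nothing composite, nothing rational, nothing trigonometric — each constant-multiple power of ρ integrates by the power rule alone.


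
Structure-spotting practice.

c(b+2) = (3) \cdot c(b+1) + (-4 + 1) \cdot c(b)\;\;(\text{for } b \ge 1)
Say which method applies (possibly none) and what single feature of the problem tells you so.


Method: the characteristic-root method — every coefficient is a fixed number and the forcing is zero — substitute r^b and read off the root equation.


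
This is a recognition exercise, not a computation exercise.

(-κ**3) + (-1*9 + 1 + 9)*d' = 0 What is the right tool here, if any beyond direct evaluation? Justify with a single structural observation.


Technique: no special technique — the slope is a function of κ alone, so integrate both sides directly.


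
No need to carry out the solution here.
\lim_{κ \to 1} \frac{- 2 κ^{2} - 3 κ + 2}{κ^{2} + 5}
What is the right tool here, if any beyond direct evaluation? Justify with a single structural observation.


Technique: no special technique — the function is continuous at 1; evaluation is itself the limit, no machinery required.


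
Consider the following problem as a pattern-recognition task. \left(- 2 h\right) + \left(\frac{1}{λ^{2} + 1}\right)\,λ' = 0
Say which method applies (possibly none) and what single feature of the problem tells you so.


Technique: separation of variables — separating collects all λ-dependence with the derivative and leaves all h-dependence opposite: variables separate. The equation is exact as it stands too — a potential function exists — though separation reads the split structure directly.


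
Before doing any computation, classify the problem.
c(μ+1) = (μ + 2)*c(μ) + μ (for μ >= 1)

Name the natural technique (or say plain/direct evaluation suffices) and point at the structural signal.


Best approach: a summation factor — first-order linear but the coefficient μ + 2 moves with the index — divide by the cumulative product and telescope.


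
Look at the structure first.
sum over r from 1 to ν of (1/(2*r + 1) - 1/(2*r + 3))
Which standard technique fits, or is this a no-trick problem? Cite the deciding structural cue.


Verdict: telescoping — write out three consecutive terms and watch the interior cancel: the advanced copy one term subtracts reappears as the very next term's leading piece, pair after pair.


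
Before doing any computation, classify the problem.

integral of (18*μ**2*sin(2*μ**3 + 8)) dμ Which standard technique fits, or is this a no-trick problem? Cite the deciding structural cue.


Best approach: u-substitution — 18*μ**2 matches the derivative of 2*μ**3 + 8 up to a constant; with u = 2*μ**3 + 8 the whole integrand folds into a function of u alone.


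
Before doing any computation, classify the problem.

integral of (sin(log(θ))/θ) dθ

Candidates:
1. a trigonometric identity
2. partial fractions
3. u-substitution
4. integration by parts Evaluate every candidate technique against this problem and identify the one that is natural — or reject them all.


Technique: u-substitution — read it as f(log(θ)) times a constant multiple of d(log(θ)): one substitution, u = log(θ), finishes it.
- a trigonometric identity — no even trigonometric power and no product of distinct frequencies to rewrite.
- partial fractions — the expression is not a ratio of polynomials that decomposes further.
- u-substitution — applicable, and directly so.
- integration by parts — no split into a nonconstant polynomial times one of the standard kernels — exp, sine, or cosine of a linear argument, or a logarithm — applies here.


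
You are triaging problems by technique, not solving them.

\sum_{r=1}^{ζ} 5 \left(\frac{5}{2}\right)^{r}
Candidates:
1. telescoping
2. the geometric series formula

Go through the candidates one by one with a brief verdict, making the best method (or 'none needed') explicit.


Method: the geometric series formula — consecutive terms stand in a fixed index-free ratio — the geometric sum formula closes it.
- telescoping: in the displayed form, no term reappears at a neighboring index to cancel against.
- the geometric series formula: applicable, and directly so.


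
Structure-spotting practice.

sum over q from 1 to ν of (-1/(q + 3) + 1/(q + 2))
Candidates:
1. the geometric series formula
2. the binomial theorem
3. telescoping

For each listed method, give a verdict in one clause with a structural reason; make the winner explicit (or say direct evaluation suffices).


Verdict: telescoping — consecutive terms evaluate one function at adjacent indices (1/(q + 2) is its current value): one term's tail is the next term's head, so the chain collapses.
- the geometric series formula — no single multiplier carries one term to the next throughout the sum.
- the binomial theorem: the terms lack the binomial-coefficient-weighted complementary-power pattern of an expansion.
- telescoping: yes — fits the structure here.


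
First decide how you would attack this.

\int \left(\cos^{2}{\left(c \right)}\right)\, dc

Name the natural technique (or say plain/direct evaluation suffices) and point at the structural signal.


Technique: a trigonometric identity — \cos^{2}{\left(c \right)} is the textbook power-reduction case — identities first, antiderivatives second.


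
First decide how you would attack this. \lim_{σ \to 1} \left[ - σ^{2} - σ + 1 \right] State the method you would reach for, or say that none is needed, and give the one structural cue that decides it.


Method: no special technique — nothing blocks direct substitution at 1: plug in and finish.


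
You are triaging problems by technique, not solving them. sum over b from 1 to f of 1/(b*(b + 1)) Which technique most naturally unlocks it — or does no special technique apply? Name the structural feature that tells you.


Technique: telescoping — 1/(b*(b + 1)) decomposes into shift-paired simple fractions; the series telescopes to finitely many boundary pieces.


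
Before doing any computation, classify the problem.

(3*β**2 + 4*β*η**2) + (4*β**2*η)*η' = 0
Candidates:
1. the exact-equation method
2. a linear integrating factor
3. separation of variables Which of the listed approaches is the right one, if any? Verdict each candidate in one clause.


Technique: the exact-equation method — take the mixed partials of 3*β**2 + 4*β*η**2 and 4*β**2*η: they are equal, which certifies an exact differential.
- the exact-equation method — applies; the problem has the shape this method handles.
- a linear integrating factor — a nonlinear term in the unknown puts this outside the integrating-factor template.
- separation of variables: no algebra isolates the independent variable on one side and the unknown on the other.


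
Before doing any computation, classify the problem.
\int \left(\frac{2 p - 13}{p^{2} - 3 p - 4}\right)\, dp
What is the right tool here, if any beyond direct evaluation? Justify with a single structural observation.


Verdict: partial fractions — the integrand is a proper rational function and its denominator p^{2} - 3 p - 4 factors into distinct pieces, so it splits into simple fractions.


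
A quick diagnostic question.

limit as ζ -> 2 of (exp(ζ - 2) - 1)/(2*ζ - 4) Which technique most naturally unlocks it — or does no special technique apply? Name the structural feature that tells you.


Best approach: l'Hôpital's rule (0/0) — the 0/0 form at 2 is the signature situation for l'Hôpital's rule. The standard small-argument limits would also carry it; the rule is the systematic route.


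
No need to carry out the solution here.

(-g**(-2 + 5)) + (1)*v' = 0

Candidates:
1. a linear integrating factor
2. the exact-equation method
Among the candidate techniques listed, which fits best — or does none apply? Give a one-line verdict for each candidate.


Best approach: no special technique — solved for the derivative, v never appears on the right — this is a direct integration in g, not a differential-equations problem at heart.
- a linear integrating factor — the linear template holds only trivially here (the unknown is absent, so the coefficient is zero) — the method is not the natural label.
- the exact-equation method — no dependence on the unknown anywhere: exactness is a label without content here.


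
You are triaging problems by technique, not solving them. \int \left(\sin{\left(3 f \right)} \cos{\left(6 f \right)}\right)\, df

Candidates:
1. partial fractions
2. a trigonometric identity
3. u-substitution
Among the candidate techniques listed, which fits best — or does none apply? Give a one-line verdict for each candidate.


Technique: a trigonometric identity — split \sin{\left(3 f \right)} \cos{\left(6 f \right)} with the angle-addition identities: the resulting sum integrates term by term.
- partial fractions: the expression is not a ratio of polynomials that decomposes further.
- a trigonometric identity: a fit — the right tool for this form.
- u-substitution — no subexpression of the integrand pairs with its own derivative as a factor — individual terms may offer their own substitutions, but any change of variable covering the whole integral would have to be constructed from outside the expression.


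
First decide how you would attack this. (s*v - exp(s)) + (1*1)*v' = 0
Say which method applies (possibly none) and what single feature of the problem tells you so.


Diagnosis: a linear integrating factor — the unknown enters only to the first power against a nonzero forcing term — the integrating-factor template applies directly.


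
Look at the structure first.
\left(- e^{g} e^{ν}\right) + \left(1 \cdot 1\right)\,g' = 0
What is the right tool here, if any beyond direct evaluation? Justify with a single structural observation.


Best approach: separation of variables — all dependence on the two variables factors apart, the defining separable shape.


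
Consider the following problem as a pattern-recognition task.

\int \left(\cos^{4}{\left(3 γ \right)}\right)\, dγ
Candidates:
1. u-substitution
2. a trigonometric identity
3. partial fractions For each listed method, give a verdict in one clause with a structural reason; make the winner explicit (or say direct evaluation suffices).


Technique: a trigonometric identity — \cos^{4}{\left(3 γ \right)} is an even power — the power-reduction identity rewrites it into first-degree cosines.
- u-substitution — no subexpression of the integrand serves as a whole-integral substitution inner — individual terms may offer their own, but none carries its derivative as a factor of the full integrand; a working change of variable would have to be constructed from outside the expression.
- a trigonometric identity: yes — fits the structure here.
- partial fractions: there is no rational-function structure to decompose.


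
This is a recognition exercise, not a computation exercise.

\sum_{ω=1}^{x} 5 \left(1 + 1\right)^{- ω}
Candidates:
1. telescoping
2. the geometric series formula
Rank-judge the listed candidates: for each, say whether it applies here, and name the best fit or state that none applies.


Verdict: the geometric series formula — consecutive terms stand in a fixed index-free ratio — the geometric sum formula closes it.
- telescoping: writing out consecutive terms as given produces no pairwise cancellation.
- the geometric series formula — a fit — the right tool for this form.


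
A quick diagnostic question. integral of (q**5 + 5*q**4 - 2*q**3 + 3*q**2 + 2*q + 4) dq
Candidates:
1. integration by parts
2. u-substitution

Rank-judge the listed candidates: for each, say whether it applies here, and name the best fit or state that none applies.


Best approach: no special technique — nothing composite, nothing rational, nothing trigonometric — each constant-multiple power of q integrates by the power rule alone.
- integration by parts — splitting off a factor buys nothing — the integrand integrates directly without parts.
- u-substitution — no substitution does more than relabel what direct integration already handles.


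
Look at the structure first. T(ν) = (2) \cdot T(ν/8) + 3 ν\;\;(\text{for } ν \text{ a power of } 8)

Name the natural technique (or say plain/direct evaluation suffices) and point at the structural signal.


Verdict: the master substitution — the argument contracts 8-fold per step: reindex ν exponentially and solve the linear recurrence in the new index.


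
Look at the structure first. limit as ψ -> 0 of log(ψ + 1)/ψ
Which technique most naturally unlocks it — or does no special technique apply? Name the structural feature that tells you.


Diagnosis: l'Hôpital's rule (0/0) — numerator and denominator both vanish at 0 — a genuine 0/0 form, which is exactly when l'Hôpital applies. The standard small-argument limits would also carry it; the rule is the systematic route.


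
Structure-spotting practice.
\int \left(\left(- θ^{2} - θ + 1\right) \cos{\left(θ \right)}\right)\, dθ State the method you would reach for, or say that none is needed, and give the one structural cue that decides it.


Technique: integration by parts — a polynomial - θ^{2} - θ + 1 against the kernel \cos{\left(θ \right)} is the signature bounded-ladder case for integration by parts.


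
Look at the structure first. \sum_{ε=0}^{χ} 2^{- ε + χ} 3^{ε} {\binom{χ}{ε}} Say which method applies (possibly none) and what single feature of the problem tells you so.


Verdict: the binomial theorem — the binomial coefficients weight matched powers of 3 and 2, which is exactly the expansion of a binomial power.


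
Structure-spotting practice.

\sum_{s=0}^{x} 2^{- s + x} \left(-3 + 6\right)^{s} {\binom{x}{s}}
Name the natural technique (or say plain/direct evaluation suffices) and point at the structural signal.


Verdict: the binomial theorem — the summand is term s of a binomial expansion in (-3 + 6) and 2; the whole sum is a single power.


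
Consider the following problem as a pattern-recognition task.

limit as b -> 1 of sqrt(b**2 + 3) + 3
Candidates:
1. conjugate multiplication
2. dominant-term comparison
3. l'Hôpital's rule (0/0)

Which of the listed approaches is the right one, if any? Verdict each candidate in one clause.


Technique: no special technique — no denominator vanishes and nothing blows up at 1: direct substitution is the whole computation.
- conjugate multiplication: no divergent radical difference is present for a conjugate pair to cancel.
- dominant-term comparison: no dominant power emerges to decide the limit by degree comparison.
- l'Hôpital's rule (0/0): substituting the point gives a finite value outright — there is no indeterminate clash to repair.


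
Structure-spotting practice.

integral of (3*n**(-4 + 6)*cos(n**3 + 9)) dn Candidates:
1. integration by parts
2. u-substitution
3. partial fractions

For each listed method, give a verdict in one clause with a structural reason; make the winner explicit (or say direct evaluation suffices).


Verdict: u-substitution — read it as f(n**3 + 9) times a constant multiple of d(n**3 + 9): one substitution, u = n**3 + 9, finishes it.
- integration by parts: a polynomial factor is present, but its partner is not an exp, sine, or cosine of a degree-1 argument, nor a logarithm.
- u-substitution: applies; the problem has the shape this method handles.
- partial fractions: there is no rational-function structure to decompose.


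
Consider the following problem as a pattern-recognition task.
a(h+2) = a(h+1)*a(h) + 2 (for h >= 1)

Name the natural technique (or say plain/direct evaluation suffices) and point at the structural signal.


Diagnosis: no special technique — the recurrence is nonlinear in the sequence values; study it directly, no linear machinery applies.


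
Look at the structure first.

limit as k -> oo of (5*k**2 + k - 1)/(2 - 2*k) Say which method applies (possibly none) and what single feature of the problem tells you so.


Technique: dominant-term comparison — divide by the highest power of k present: lower-order terms vanish and the dominant ratio remains. l'Hôpital's at-infinity variant applies to the expression viewed as a single quotient; the leading-term comparison is the direct route.


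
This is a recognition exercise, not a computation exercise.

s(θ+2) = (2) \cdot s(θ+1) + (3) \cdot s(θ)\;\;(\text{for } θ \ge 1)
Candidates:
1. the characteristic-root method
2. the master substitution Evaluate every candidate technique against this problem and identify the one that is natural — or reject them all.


Best approach: the characteristic-root method — linear, homogeneous, constant coefficients: solutions of the form r^θ exist — find the roots of the characteristic polynomial.
- the characteristic-root method: applicable, and directly so.
- the master substitution — this is shift-type recursion, outside the divide-and-conquer template.


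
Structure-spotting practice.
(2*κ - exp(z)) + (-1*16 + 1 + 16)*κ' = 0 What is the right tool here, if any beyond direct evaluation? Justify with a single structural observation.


Technique: a linear integrating factor — the unknown enters only to the first power against a nonzero forcing term — the integrating-factor template applies directly.


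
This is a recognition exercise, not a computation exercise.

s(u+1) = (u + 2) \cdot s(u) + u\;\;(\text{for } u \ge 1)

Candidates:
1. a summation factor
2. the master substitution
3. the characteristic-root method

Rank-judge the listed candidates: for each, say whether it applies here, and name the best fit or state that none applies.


Method: a summation factor — with the index-dependent coefficient u + 2, dividing by the cumulative product turns the left side into a pure difference.
- a summation factor: yes, a natural case for it.
- the master substitution — the recursion steps by a constant offset, so exponential reindexing is pointless.
- the characteristic-root method: an index-dependent weight blocks the pure exponential ansatz.


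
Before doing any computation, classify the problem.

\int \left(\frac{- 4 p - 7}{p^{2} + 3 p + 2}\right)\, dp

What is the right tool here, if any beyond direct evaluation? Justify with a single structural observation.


Technique: partial fractions — the bottom, p^{2} + 3 p + 2, comes apart into simple factors, and a proper rational function over split factors decomposes.


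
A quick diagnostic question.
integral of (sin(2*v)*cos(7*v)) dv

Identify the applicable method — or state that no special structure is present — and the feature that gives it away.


Verdict: a trigonometric identity — sin(2*v)*cos(7*v) mixes two frequencies; the product-to-sum identity splits it into single-frequency sinusoids.


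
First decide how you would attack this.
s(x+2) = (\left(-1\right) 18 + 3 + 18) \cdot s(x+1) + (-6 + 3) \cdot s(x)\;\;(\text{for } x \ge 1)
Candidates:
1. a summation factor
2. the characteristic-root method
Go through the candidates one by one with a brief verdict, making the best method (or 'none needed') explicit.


Best approach: the characteristic-root method — because shifting x leaves the equation's coefficients unchanged, exponential trials reduce it to algebra.
- a summation factor: the recurrence reaches back more than one step, outside the first-order family a summation factor normalizes.
- the characteristic-root method — applicable, and directly so.


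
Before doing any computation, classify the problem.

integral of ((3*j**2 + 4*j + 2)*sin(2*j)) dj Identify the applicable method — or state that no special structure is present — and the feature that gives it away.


Method: integration by parts — differentiate 3*j**2 + 4*j + 2, integrate sin(2*j): each pass lowers the polynomial degree, so parts terminates.


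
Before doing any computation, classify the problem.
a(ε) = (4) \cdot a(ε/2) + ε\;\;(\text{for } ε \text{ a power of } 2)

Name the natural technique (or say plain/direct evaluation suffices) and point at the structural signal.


Technique: the master substitution — the argument contracts 2-fold per step: reindex ε exponentially and solve the linear recurrence in the new index.


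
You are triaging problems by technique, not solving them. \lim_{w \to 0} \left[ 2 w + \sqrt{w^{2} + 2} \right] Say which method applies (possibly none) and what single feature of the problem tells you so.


Verdict: no special technique — the function is continuous at 0; evaluation is itself the limit, no machinery required.


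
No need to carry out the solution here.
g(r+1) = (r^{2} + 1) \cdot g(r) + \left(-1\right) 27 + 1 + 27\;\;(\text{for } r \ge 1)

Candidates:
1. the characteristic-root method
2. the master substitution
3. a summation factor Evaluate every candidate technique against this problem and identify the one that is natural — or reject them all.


Best approach: a summation factor — first-order linear but the coefficient r^{2} + 1 moves with the index — divide by the cumulative product and telescope.
- the characteristic-root method — the coefficients vary with the index, breaking the constant-coefficient structure the method needs.
- the master substitution — the recursion steps by a constant offset, so exponential reindexing is pointless.
- a summation factor — applicable, and directly so.


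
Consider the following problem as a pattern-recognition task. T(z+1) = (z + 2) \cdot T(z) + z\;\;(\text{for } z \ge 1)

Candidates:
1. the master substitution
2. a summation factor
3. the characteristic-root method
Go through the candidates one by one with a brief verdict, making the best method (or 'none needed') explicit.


Method: a summation factor — first-order, linear, moving coefficient z + 2: the discrete analogue of an integrating factor handles it.
- the master substitution: this is shift-type recursion, outside the divide-and-conquer template.
- a summation factor: yes, a natural case for it.
- the characteristic-root method: the coefficients change with the index, which the root method cannot absorb.


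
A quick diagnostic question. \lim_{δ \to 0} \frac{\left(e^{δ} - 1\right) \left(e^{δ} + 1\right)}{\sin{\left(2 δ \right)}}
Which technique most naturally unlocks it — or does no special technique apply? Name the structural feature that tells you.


Technique: l'Hôpital's rule (0/0) — both numerator and denominator vanish at 0: the genuine 0/0 indeterminate that l'Hôpital exists for. One could equally expand both pieces locally and compare leading terms; the rule does that in one stroke.


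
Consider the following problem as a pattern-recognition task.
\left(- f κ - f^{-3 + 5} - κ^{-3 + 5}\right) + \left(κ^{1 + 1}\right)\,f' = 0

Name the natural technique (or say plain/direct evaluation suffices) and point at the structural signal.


Technique: the homogeneous substitution — scaling κ and f together leaves the slope fixed — it depends only on f/κ, so substitute the ratio.


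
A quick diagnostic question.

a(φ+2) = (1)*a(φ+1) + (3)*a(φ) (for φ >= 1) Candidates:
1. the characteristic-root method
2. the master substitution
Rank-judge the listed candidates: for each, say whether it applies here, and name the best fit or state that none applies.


Best approach: the characteristic-root method — constant coefficients and linearity mean the ansatz r^φ reduces it to solving the characteristic polynomial.
- the characteristic-root method: a fit — the right tool for this form.
- the master substitution — this is shift-type recursion, outside the divide-and-conquer template.


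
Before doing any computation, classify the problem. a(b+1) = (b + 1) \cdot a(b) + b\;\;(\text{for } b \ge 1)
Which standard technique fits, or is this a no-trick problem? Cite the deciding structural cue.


Diagnosis: a summation factor — first-order linear but the coefficient b + 1 moves with the index — divide by the cumulative product and telescope.


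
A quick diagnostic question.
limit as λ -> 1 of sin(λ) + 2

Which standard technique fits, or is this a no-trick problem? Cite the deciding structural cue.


Technique: no special technique — the expression is continuous at 1 — substitute and evaluate; no indeterminate form appears.


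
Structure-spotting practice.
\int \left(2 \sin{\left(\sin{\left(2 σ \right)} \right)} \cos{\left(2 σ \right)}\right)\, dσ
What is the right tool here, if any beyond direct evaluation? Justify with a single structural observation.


Diagnosis: u-substitution — collected, the integrand has one factor that is, up to a constant, the derivative of an inner expression the rest depends on — substitute for that inner expression.


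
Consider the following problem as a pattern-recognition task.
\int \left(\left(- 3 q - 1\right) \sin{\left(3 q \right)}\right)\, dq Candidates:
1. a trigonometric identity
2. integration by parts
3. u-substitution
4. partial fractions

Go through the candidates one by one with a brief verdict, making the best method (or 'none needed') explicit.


Technique: integration by parts — a polynomial factor - 3 q - 1 multiplies \sin{\left(3 q \right)}; differentiating - 3 q - 1 lowers its degree while \sin{\left(3 q \right)} integrates cleanly, so parts wins.
- a trigonometric identity: no identity rewrites this into an easier trigonometric form.
- integration by parts — yes — fits the structure here.
- u-substitution — no subexpression of the integrand serves as a whole-integral substitution inner — individual terms may offer their own, but none carries its derivative as a factor of the full integrand; a working change of variable would have to be constructed from outside the expression.
- partial fractions: there is no rational-function structure to decompose.


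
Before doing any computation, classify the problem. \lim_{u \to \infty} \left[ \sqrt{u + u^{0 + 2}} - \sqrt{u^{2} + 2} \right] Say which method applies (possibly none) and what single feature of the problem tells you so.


Diagnosis: conjugate multiplication — divergence minus divergence hides a finite answer — expose it by pairing \sqrt{u + u^{0 + 2}} - \sqrt{u^{2} + 2} with its conjugate.


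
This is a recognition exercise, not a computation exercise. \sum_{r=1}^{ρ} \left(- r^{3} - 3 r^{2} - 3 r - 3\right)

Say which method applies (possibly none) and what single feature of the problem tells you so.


Best approach: no special technique — this is bookkeeping, not technique: standard formulas for sums of constant-multiple powers of r apply termwise.


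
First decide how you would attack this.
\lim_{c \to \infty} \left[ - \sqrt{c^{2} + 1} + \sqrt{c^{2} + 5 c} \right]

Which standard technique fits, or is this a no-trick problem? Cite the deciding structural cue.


Diagnosis: conjugate multiplication — this difference gives up after one conjugate multiplication — the radical structure cancels against its conjugate.


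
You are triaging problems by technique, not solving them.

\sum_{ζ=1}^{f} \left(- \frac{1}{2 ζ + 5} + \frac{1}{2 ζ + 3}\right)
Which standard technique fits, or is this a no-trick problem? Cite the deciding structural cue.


Diagnosis: telescoping — each term adds \frac{1}{2 ζ + 3} and subtracts the same expression advanced one index; that subtracted piece cancels against the next term's added copy — only the boundary terms survive.


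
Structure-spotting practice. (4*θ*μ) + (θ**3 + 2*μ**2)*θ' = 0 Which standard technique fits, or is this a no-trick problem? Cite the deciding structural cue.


Diagnosis: the exact-equation method — the cross partial derivatives of 4*θ*μ and θ**3 + 2*μ**2 agree, so the left side is the total differential of one potential in μ and θ.


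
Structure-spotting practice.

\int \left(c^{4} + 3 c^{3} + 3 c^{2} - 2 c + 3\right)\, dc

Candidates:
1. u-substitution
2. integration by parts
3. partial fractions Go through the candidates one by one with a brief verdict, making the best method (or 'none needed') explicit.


Verdict: no special technique — nothing composite, nothing rational, nothing trigonometric — each constant-multiple power of c integrates by the power rule alone.
- u-substitution — any workable substitution here is cosmetic — the integrand is already in directly integrable form.
- integration by parts — splitting off a factor buys nothing — the integrand integrates directly without parts.
- partial fractions — there is no rational-function structure to decompose.


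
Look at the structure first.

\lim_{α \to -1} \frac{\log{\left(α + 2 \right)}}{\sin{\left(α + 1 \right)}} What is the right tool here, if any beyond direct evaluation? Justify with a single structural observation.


Technique: l'Hôpital's rule (0/0) — the 0/0 form at -1 is the signature situation for l'Hôpital's rule. The standard small-argument limits would also carry it; the rule is the systematic route.


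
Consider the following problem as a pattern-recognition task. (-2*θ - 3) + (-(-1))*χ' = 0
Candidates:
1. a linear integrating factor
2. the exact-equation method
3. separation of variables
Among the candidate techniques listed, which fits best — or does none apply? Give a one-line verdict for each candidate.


Verdict: no special technique — solved for the derivative, χ never appears on the right — this is a direct integration in θ, not a differential-equations problem at heart.
- a linear integrating factor — with the unknown absent the integrating factor is a formality; direct integration is the working structure.
- the exact-equation method — no dependence on the unknown anywhere: exactness is a label without content here.
- separation of variables: with no unknown in the slope, separating variables is a formality — the equation integrates directly.


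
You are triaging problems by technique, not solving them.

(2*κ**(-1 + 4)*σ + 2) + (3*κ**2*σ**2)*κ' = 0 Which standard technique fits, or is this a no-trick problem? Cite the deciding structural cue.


Technique: the exact-equation method — equality of cross partials is the green light — assemble the potential function term by term.


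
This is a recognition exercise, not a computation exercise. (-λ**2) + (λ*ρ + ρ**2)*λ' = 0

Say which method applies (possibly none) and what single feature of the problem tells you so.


Method: the homogeneous substitution — scaling ρ and λ together leaves the slope fixed — it depends only on λ/ρ, so substitute the ratio. Suitably rearranged — at times with the variables' roles exchanged — this doubles as a Bernoulli equation; the homogeneous reading needs no such setup.


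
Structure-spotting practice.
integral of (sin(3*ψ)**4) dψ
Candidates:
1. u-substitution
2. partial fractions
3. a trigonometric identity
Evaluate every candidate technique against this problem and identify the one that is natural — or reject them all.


Technique: a trigonometric identity — sin(3*ψ)**4 is an even power — the power-reduction identity rewrites it into first-degree cosines.
- u-substitution: no subexpression of the integrand pairs with its own derivative as a factor — individual terms may offer their own substitutions, but any change of variable covering the whole integral would have to be constructed from outside the expression.
- partial fractions — the expression is not a ratio of polynomials that decomposes further.
- a trigonometric identity — yes — fits the structure here.


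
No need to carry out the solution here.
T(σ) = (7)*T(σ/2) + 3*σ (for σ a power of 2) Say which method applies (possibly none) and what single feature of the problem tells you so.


Diagnosis: the master substitution — recursion at σ/2 is multiplicative in the index; logarithmic reindexing via σ = 2^m linearizes it.


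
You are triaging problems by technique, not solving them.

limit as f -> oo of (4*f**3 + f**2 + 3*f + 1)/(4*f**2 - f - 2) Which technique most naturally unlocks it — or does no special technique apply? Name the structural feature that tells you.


Diagnosis: dominant-term comparison — divide by the highest power of f present: lower-order terms vanish and the dominant ratio remains. Viewed as a single quotient this is an ∞/∞ form — an at-infinity application of l'Hôpital's rule would also resolve it; comparing leading growth reads the answer without differentiating.


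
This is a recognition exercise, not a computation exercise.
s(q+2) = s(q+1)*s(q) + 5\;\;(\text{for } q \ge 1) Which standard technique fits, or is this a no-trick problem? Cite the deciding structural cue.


Verdict: no special technique — once the recursion is nonlinear, characteristic roots, master substitutions, and summation factors are all off the table.


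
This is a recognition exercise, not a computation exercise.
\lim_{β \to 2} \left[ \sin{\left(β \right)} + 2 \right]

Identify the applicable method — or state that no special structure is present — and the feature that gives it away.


Method: no special technique — the function is continuous at 2; evaluation is itself the limit, no machinery required.


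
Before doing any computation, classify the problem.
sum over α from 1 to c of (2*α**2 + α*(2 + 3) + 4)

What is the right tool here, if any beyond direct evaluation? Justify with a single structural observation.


Verdict: no special technique — this is bookkeeping, not technique: standard formulas for sums of constant-multiple powers of α apply termwise.


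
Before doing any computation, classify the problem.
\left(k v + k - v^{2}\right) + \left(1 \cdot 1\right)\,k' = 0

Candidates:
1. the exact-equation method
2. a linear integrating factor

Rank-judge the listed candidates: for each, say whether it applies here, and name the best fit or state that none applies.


Method: a linear integrating factor — the unknown enters only to the first power against a nonzero forcing term — the integrating-factor template applies directly.
- the exact-equation method: no potential function has this form as its differential, as written.
- a linear integrating factor — yes, a natural case for it.


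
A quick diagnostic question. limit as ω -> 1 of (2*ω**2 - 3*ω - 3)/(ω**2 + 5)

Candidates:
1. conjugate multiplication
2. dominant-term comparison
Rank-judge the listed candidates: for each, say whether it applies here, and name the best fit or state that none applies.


Verdict: no special technique — no vanishing denominator and no indeterminate clash at the point — evaluation is immediate.
- conjugate multiplication — there are no radicals in tension whose conjugate would simplify matters.
- dominant-term comparison — no dominant-degree comparison decides it.


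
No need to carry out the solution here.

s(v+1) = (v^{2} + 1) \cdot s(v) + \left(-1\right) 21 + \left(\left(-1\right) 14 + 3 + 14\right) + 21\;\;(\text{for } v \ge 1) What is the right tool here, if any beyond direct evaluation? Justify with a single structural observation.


Technique: a summation factor — first-order linear but the coefficient v^{2} + 1 moves with the index — divide by the cumulative product and telescope.


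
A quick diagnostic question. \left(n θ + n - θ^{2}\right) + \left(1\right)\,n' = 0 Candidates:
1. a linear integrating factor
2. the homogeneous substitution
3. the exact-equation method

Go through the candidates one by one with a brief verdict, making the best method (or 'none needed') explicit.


Diagnosis: a linear integrating factor — the unknown enters only to the first power against a nonzero forcing term — the integrating-factor template applies directly.
- a linear integrating factor — yes — fits the structure here.
- the homogeneous substitution: the ratio of the variables does not determine the slope.
- the exact-equation method — no potential function has this form as its differential, as written.


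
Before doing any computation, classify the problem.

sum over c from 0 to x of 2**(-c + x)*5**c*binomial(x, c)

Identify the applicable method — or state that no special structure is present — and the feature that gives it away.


Best approach: the binomial theorem — binomial coefficients against complementary powers of 5 and 2: recognize the binomial expansion and resum.
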